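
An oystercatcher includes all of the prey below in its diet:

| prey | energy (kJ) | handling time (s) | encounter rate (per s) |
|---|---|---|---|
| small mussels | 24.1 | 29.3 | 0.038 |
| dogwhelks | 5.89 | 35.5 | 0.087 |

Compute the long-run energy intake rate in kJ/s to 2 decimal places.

R = (0.038×24.1 + 0.087×5.89) / (1 + 0.038×29.3 + 0.087×35.5) = 1.428/5.202 = 0.2746 kJ/s.

0.27 kJ/s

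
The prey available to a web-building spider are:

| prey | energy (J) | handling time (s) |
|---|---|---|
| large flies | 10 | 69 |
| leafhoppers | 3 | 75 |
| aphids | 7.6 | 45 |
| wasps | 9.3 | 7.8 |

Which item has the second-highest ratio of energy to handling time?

aphids

In descending order of E/h:
wasps: 9.3/7.8 = 1.19 J/s
aphids: 7.6/45 = 0.169 J/s
large flies: 10/69 = 0.145 J/s
leafhoppers: 3/75 = 0.04 J/s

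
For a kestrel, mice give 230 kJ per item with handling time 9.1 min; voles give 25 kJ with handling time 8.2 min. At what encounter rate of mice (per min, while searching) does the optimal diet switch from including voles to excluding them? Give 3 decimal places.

0.015 per min

The zero-one rule: include voles iff E₂/h₂ > λE₁/(1+λh₁). Equality gives the switch point.
λE₁h₂ = E₂ + λE₂h₁ ⇒ λ = E₂/(E₁h₂ − E₂h₁) = 25/(1886 − 227.5) = 0.01507 per min.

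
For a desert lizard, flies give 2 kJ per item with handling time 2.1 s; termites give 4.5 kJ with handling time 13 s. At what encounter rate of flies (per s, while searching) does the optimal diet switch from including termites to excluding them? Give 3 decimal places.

0.272 per s

The zero-one rule: include termites iff E₂/h₂ > λE₁/(1+λh₁). Equality gives the switch point.
λE₁h₂ = E₂ + λE₂h₁ ⇒ λ = E₂/(E₁h₂ − E₂h₁) = 4.5/(26 − 9.45) = 0.2719 per s.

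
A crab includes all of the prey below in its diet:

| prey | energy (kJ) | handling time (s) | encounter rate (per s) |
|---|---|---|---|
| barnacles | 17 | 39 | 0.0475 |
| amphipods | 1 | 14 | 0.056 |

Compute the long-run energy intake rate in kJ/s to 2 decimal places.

0.24 kJ/s

R = Σλ_iE_i / (1 + Σλ_ih_i)
Numerator: 0.0475×17 + 0.056×1 = 0.8635
Denominator: 1 + 0.0475×39 + 0.056×14 = 3.636
R = 0.8635/3.636 = 0.2375 kJ/s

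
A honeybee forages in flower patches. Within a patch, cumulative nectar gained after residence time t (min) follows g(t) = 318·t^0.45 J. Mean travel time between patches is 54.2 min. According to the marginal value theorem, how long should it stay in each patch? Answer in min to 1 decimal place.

Optimal t* satisfies g'(t*) = g(t*)/(T + t*).
g'(t) = 0.45·318·t^-0.55. Setting 0.45·318·t^-0.55 = 318·t^0.45/(54.2+t) gives 0.45(54.2+t) = t, so 0.55·t = 0.45×54.2.
t* = 0.45×54.2/0.55 = 44.35 min.

44.3 min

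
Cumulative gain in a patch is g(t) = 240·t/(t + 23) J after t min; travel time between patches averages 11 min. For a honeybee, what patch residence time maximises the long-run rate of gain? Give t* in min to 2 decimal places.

Maximise g(t)/(T+t): set derivative to zero → g'(t)(T+t) = g(t).
g'(t) = 240·23/(t + 23)². Setting 240·23/(t+23)² = 240t/[(t+23)(11+t)] gives 23(11+t) = t(t+23), so t² = 23×11 = 253.
t* = √253 = 15.91 min.

15.91 min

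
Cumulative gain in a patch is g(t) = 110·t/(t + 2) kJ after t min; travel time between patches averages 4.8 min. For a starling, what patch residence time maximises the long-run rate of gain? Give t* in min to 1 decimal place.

By the marginal value theorem, leave when the instantaneous gain rate g'(t) equals the habitat-wide average g(t)/(T + t).
g'(t) = 110·2/(t + 2)². Setting 110·2/(t+2)² = 110t/[(t+2)(4.8+t)] gives 2(4.8+t) = t(t+2), so t² = 2×4.8 = 9.6.
t* = √9.6 = 3.098 min.

3.1 min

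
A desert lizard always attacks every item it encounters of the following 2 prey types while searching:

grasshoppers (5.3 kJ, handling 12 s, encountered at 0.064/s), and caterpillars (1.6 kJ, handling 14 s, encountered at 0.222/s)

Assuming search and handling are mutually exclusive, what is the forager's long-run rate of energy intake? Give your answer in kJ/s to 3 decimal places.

Energy encountered per unit search time: 0.064×5.3 + 0.222×1.6 = 0.6944 kJ/s.
Handling time per unit search time: 0.064×12 + 0.222×14 = 3.876.
Rate = 0.6944/(1 + 3.876) = 0.1424 kJ/s.

0.142 kJ/s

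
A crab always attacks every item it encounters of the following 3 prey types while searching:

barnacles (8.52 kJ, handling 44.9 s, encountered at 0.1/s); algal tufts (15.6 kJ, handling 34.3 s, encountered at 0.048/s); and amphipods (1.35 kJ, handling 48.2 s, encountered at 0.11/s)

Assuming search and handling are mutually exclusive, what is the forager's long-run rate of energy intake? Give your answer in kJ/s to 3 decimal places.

0.141 kJ/s

R = (0.1×8.52 + 0.048×15.6 + 0.11×1.35) / (1 + 0.1×44.9 + 0.048×34.3 + 0.11×48.2) = 1.749/12.44 = 0.1406 kJ/s.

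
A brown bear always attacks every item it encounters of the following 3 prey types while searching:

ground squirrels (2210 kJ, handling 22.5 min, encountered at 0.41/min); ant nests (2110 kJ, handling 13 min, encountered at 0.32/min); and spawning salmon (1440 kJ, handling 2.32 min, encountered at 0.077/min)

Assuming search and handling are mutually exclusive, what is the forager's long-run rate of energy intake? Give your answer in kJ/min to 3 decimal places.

116.192 kJ/min

R = (0.41×2210 + 0.32×2110 + 0.077×1440) / (1 + 0.41×22.5 + 0.32×13 + 0.077×2.32) = 1692/14.56 = 116.2 kJ/min.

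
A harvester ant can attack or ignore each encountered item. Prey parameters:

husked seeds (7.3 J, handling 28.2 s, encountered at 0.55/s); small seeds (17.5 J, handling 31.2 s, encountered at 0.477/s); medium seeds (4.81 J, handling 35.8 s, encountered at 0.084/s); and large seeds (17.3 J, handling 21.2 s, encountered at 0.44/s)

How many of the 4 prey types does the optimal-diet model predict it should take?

Rank by E/h (J/s): large seeds 0.816, small seeds 0.561, husked seeds 0.259, medium seeds 0.134. Include each in turn until the next type's E/h falls below the running intake rate.
Rate on top 1: 0.737. small seeds: 0.561 < 0.737 → exclude; stop.
Optimal diet: large seeds — 1 of 4 types.

1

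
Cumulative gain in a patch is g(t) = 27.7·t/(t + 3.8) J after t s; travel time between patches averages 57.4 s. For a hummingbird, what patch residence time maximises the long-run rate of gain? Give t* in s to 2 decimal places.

14.77 s

By the marginal value theorem, leave when the instantaneous gain rate g'(t) equals the habitat-wide average g(t)/(T + t).
g'(t) = 27.7·3.8/(t + 3.8)². Setting 27.7·3.8/(t+3.8)² = 27.7t/[(t+3.8)(57.4+t)] gives 3.8(57.4+t) = t(t+3.8), so t² = 3.8×57.4 = 218.1.
t* = √218.1 = 14.77 s.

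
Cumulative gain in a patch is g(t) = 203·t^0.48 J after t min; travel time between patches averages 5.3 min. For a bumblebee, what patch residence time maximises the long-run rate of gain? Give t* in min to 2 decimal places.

By the marginal value theorem, leave when the instantaneous gain rate g'(t) equals the habitat-wide average g(t)/(T + t).
g'(t) = 0.48·203·t^-0.52. Setting 0.48·203·t^-0.52 = 203·t^0.48/(5.3+t) gives 0.48(5.3+t) = t, so 0.52·t = 0.48×5.3.
t* = 0.48×5.3/0.52 = 4.892 min.

4.89 min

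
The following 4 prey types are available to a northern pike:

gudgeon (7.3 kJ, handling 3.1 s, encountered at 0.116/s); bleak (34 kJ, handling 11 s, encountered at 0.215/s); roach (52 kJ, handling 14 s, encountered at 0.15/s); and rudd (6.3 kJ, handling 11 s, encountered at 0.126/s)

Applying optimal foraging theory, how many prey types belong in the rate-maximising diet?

Profitabilities (E/h, kJ/s): roach 3.71, bleak 3.09, gudgeon 2.35, rudd 0.573. Add prey in this order while the next type's profitability exceeds the intake rate on those already taken.
Rate on top 1: 2.516. bleak: 3.09 > 2.516 → include.
Rate on top 2: 2.765. gudgeon: 2.35 < 2.765 → exclude; stop.
Optimal diet: roach, bleak — 2 of 4 types.

2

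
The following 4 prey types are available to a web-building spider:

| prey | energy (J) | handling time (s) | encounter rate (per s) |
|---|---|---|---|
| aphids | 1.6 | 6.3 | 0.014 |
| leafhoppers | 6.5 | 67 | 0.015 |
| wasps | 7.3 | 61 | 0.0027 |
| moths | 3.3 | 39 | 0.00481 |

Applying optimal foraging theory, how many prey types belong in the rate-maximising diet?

Rank by E/h (J/s): aphids 0.254, wasps 0.12, leafhoppers 0.097, moths 0.0846. Include each in turn until the next type's E/h falls below the running intake rate.
Rate on top 1: 0.02058. wasps: 0.12 > 0.02058 → include.
Rate on top 2: 0.03361. leafhoppers: 0.097 > 0.03361 → include.
Rate on top 3: 0.06183. moths: 0.0846 > 0.06183 → include.
Optimal diet: aphids, wasps, leafhoppers, moths — 4 of 4 types.

4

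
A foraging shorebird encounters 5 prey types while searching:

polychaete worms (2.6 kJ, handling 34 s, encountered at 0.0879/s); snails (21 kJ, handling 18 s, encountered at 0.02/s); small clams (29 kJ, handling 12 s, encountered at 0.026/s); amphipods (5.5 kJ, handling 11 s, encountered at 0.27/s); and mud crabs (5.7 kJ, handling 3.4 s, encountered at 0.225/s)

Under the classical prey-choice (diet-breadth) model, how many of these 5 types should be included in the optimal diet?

3

E/h in descending order: small clams 2.42, mud crabs 1.68, snails 1.17, amphipods 0.5, polychaete worms 0.0765 kJ/s. The optimal diet is the largest prefix of this list for which every included type satisfies E_i/h_i > R on the types above it.
Rate on top 1: 0.5747. mud crabs: 1.68 > 0.5747 → include.
Rate on top 2: 0.9805. snails: 1.17 > 0.9805 → include.
Rate on top 3: 1.008. amphipods: 0.5 < 1.008 → exclude; stop.
Optimal diet: small clams, mud crabs, snails — 3 of 5 types.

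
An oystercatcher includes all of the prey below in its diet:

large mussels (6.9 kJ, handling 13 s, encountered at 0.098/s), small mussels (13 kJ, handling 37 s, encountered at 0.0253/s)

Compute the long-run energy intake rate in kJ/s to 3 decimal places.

R = (0.098×6.9 + 0.0253×13) / (1 + 0.098×13 + 0.0253×37) = 1.005/3.21 = 0.3131 kJ/s.

0.313 kJ/s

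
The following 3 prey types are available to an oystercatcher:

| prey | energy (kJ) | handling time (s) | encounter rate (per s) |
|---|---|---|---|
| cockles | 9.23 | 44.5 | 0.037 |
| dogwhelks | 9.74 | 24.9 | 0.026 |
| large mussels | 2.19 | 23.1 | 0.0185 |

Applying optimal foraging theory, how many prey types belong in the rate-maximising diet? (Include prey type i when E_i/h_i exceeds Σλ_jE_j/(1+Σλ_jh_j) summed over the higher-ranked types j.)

2

Profitabilities (E/h, kJ/s): dogwhelks 0.391, cockles 0.207, large mussels 0.0948. Add prey in this order while the next type's profitability exceeds the intake rate on those already taken.
Rate on top 1: 0.1537. cockles: 0.207 > 0.1537 → include.
Rate on top 2: 0.1806. large mussels: 0.0948 < 0.1806 → exclude; stop.
Optimal diet: dogwhelks, cockles — 2 of 3 types.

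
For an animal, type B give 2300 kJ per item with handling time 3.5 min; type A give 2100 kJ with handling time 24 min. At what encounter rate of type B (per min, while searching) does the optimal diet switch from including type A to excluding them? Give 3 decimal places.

0.044 per min

Drop type A once their profitability E₂/h₂ falls below the rate achievable on type B alone: E₂/h₂ = λE₁/(1 + λh₁).
Solve for λ: λE₁h₂ = E₂(1 + λh₁) → λ(E₁h₂ − E₂h₁) = E₂ → λ = E₂/(E₁h₂ − E₂h₁).
λ = 2100/(2300×24 − 2100×3.5) = 2100/4.785e+04 = 0.04389 per min.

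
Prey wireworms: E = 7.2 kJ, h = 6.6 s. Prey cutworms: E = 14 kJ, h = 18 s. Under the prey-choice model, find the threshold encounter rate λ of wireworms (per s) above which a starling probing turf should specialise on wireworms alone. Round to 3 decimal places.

0.376 per s

The zero-one rule: include cutworms iff E₂/h₂ > λE₁/(1+λh₁). Equality gives the switch point.
λE₁h₂ = E₂ + λE₂h₁ ⇒ λ = E₂/(E₁h₂ − E₂h₁) = 14/(129.6 − 92.4) = 0.3763 per s.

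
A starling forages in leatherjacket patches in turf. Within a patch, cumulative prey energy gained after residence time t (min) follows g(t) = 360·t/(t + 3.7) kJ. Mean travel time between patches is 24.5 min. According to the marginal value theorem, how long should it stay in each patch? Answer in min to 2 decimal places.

Maximise g(t)/(T+t): set derivative to zero → g'(t)(T+t) = g(t).
g'(t) = 360·3.7/(t + 3.7)². Setting 360·3.7/(t+3.7)² = 360t/[(t+3.7)(24.5+t)] gives 3.7(24.5+t) = t(t+3.7), so t² = 3.7×24.5 = 90.65.
t* = √90.65 = 9.521 min.

9.52 min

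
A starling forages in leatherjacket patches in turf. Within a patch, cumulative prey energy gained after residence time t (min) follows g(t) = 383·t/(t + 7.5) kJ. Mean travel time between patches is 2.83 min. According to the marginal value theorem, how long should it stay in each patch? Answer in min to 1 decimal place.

By the marginal value theorem, leave when the instantaneous gain rate g'(t) equals the habitat-wide average g(t)/(T + t).
g'(t) = 383·7.5/(t + 7.5)². Setting 383·7.5/(t+7.5)² = 383t/[(t+7.5)(2.83+t)] gives 7.5(2.83+t) = t(t+7.5), so t² = 7.5×2.83 = 21.23.
t* = √21.23 = 4.607 min.

4.6 min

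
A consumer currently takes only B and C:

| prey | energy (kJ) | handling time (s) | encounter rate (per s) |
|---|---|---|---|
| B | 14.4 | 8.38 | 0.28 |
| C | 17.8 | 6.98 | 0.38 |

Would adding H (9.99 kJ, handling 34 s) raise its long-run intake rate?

On B and C alone, R = ΣλE/(1+Σλh) = 10.8/5.999 = 1.8 kJ/s.
H: E/h = 9.99/34 = 0.2938 kJ/s.
Since 0.2938 < R, time spent handling H is better spent searching.

No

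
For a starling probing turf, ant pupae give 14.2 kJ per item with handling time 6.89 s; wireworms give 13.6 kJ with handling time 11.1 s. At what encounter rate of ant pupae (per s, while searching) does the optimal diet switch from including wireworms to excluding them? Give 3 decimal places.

At the threshold, the rate on ant pupae alone equals the profitability of wireworms: λ·14.2/(1 + λ·6.89) = 13.6/11.1 = 1.225.
Rearranging, λ(14.2 − 1.225×6.89) = 1.225, so λ = 1.225/5.758 = 0.2128 per s.

0.213 per s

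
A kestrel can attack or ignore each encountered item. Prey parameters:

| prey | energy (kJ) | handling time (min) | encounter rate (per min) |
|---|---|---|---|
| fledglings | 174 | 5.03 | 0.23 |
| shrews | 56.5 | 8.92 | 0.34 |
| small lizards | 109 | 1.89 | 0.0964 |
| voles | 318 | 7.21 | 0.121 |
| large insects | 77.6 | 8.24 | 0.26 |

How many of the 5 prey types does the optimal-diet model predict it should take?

Profitabilities (E/h, kJ/min): small lizards 57.7, voles 44.1, fledglings 34.6, large insects 9.42, shrews 6.33. Add prey in this order while the next type's profitability exceeds the intake rate on those already taken.
Rate on top 1: 8.888. voles: 44.1 > 8.888 → include.
Rate on top 2: 23.84. fledglings: 34.6 > 23.84 → include.
Rate on top 3: 27.71. large insects: 9.42 < 27.71 → exclude; stop.
Optimal diet: small lizards, voles, fledglings — 3 of 5 types.

3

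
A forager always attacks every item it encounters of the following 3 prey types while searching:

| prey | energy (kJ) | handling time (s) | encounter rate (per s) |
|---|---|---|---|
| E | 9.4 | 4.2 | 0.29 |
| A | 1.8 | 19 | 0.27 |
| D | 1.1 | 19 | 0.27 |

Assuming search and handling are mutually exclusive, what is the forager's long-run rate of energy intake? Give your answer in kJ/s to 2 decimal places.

0.28 kJ/s

R = (0.29×9.4 + 0.27×1.8 + 0.27×1.1) / (1 + 0.29×4.2 + 0.27×19 + 0.27×19) = 3.509/12.48 = 0.2812 kJ/s.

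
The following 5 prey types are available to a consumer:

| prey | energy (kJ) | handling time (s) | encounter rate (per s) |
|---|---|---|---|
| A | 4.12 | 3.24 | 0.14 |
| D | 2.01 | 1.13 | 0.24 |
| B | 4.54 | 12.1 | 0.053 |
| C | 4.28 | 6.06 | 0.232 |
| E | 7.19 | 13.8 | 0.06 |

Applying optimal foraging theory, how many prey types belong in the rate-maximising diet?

3

Rank by E/h (kJ/s): D 1.78, A 1.27, C 0.706, E 0.521, B 0.375. Include each in turn until the next type's E/h falls below the running intake rate.
Rate on top 1: 0.3795. A: 1.27 > 0.3795 → include.
Rate on top 2: 0.6141. C: 0.706 > 0.6141 → include.
Rate on top 3: 0.6555. E: 0.521 < 0.6555 → exclude; stop.
Optimal diet: D, A, C — 3 of 5 types.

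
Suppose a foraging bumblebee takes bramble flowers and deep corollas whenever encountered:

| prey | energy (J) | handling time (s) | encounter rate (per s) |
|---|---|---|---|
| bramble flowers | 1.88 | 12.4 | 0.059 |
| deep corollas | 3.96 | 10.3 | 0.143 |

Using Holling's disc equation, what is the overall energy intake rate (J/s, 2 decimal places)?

0.21 J/s

R = (0.059×1.88 + 0.143×3.96) / (1 + 0.059×12.4 + 0.143×10.3) = 0.6772/3.204 = 0.2113 J/s.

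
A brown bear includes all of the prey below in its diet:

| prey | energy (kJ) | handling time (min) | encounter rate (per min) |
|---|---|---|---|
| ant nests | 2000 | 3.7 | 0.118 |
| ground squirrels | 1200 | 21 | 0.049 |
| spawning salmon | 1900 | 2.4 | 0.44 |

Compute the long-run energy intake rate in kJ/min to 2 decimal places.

R = Σλ_iE_i / (1 + Σλ_ih_i)
Numerator: 0.118×2000 + 0.049×1200 + 0.44×1900 = 1131
Denominator: 1 + 0.118×3.7 + 0.049×21 + 0.44×2.4 = 3.522
R = 1131/3.522 = 321.1 kJ/min

321.10 kJ/min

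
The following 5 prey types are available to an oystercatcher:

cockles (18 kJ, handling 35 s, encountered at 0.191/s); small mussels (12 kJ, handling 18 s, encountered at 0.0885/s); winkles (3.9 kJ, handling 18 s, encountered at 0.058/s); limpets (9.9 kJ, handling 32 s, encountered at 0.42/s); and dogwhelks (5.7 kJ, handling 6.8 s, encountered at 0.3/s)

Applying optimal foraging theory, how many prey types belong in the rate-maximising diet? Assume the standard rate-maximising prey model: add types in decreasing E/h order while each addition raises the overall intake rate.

2

Profitabilities (E/h, kJ/s): dogwhelks 0.838, small mussels 0.667, cockles 0.514, limpets 0.309, winkles 0.217. Add prey in this order while the next type's profitability exceeds the intake rate on those already taken.
Rate on top 1: 0.5625. small mussels: 0.667 > 0.5625 → include.
Rate on top 2: 0.5983. cockles: 0.514 < 0.5983 → exclude; stop.
Optimal diet: dogwhelks, small mussels — 2 of 5 types.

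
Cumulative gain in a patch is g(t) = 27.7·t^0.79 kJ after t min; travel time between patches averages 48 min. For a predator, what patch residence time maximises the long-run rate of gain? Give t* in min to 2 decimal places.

180.57 min

Optimal t* satisfies g'(t*) = g(t*)/(T + t*).
g'(t) = 0.79·27.7·t^-0.21. Setting 0.79·27.7·t^-0.21 = 27.7·t^0.79/(48+t) gives 0.79(48+t) = t, so 0.21·t = 0.79×48.
t* = 0.79×48/0.21 = 180.6 min.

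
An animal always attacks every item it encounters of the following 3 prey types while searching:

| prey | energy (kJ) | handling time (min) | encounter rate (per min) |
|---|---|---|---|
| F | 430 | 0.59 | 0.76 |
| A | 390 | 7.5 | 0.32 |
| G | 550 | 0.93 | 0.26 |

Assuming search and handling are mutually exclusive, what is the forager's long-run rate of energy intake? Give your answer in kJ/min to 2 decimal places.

R = (0.76×430 + 0.32×390 + 0.26×550) / (1 + 0.76×0.59 + 0.32×7.5 + 0.26×0.93) = 594.6/4.09 = 145.4 kJ/min.

145.37 kJ/min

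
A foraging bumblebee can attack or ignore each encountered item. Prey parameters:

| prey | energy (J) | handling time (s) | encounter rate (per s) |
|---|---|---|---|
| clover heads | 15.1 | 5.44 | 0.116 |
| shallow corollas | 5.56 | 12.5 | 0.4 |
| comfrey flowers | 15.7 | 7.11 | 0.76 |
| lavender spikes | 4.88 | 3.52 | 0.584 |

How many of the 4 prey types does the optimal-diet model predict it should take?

Rank by E/h (J/s): clover heads 2.78, comfrey flowers 2.21, lavender spikes 1.39, shallow corollas 0.445. Include each in turn until the next type's E/h falls below the running intake rate.
Rate on top 1: 1.074. comfrey flowers: 2.21 > 1.074 → include.
Rate on top 2: 1.945. lavender spikes: 1.39 < 1.945 → exclude; stop.
Optimal diet: clover heads, comfrey flowers — 2 of 4 types.

2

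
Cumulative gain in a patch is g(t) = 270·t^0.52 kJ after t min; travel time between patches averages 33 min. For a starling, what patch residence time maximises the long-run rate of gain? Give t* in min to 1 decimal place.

35.8 min

Maximise g(t)/(T+t): set derivative to zero → g'(t)(T+t) = g(t).
g'(t) = 0.52·270·t^-0.48. Setting 0.52·270·t^-0.48 = 270·t^0.52/(33+t) gives 0.52(33+t) = t, so 0.48·t = 0.52×33.
t* = 0.52×33/0.48 = 35.75 min.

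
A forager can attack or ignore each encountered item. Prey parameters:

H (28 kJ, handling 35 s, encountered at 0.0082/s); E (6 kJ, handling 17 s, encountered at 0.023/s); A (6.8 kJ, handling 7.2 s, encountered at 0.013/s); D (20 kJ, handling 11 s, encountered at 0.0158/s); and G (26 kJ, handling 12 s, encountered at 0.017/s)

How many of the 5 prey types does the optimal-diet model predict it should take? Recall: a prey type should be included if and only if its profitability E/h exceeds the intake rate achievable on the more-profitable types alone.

Profitabilities (E/h, kJ/s): G 2.17, D 1.82, A 0.944, H 0.8, E 0.353. Add prey in this order while the next type's profitability exceeds the intake rate on those already taken.
Rate on top 1: 0.3671. D: 1.82 > 0.3671 → include.
Rate on top 2: 0.5502. A: 0.944 > 0.5502 → include.
Rate on top 3: 0.5752. H: 0.8 > 0.5752 → include.
Rate on top 4: 0.6119. E: 0.353 < 0.6119 → exclude; stop.
Optimal diet: G, D, A, H — 4 of 5 types.

4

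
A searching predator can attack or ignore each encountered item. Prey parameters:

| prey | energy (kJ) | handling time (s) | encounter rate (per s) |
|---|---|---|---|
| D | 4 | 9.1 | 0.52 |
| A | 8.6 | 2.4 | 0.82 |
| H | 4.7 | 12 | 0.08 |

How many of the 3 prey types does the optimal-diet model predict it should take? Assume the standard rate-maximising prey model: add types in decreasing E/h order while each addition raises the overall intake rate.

1

Profitabilities (E/h, kJ/s): A 3.58, D 0.44, H 0.392. Add prey in this order while the next type's profitability exceeds the intake rate on those already taken.
Rate on top 1: 2.376. D: 0.44 < 2.376 → exclude; stop.
Optimal diet: A — 1 of 3 types.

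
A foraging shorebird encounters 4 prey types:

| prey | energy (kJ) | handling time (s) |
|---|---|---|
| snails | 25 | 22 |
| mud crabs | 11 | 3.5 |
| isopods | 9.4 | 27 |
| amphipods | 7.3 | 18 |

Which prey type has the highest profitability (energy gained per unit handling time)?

Profitability E/h (kJ/s): snails = 25/22 = 1.14, mud crabs = 11/3.5 = 3.14, isopods = 9.4/27 = 0.348, amphipods = 7.3/18 = 0.406.
Ranked: mud crabs > snails > amphipods > isopods.

mud crabs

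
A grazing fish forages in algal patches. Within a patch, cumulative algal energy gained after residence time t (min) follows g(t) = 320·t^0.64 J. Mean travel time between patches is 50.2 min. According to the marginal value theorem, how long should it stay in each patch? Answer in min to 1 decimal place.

89.2 min

Optimal t* satisfies g'(t*) = g(t*)/(T + t*).
g'(t) = 0.64·320·t^-0.36. Setting 0.64·320·t^-0.36 = 320·t^0.64/(50.2+t) gives 0.64(50.2+t) = t, so 0.36·t = 0.64×50.2.
t* = 0.64×50.2/0.36 = 89.24 min.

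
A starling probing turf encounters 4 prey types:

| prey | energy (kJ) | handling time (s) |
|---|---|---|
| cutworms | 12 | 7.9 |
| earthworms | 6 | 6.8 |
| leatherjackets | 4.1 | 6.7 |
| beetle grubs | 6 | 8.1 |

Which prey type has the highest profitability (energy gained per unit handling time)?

In descending order of E/h:
cutworms: 12/7.9 = 1.52 kJ/s
earthworms: 6/6.8 = 0.882 kJ/s
beetle grubs: 6/8.1 = 0.741 kJ/s
leatherjackets: 4.1/6.7 = 0.612 kJ/s

cutworms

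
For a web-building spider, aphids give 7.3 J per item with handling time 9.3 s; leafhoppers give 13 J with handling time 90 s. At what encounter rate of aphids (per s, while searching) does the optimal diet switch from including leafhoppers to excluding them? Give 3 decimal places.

0.024 per s

Drop leafhoppers once their profitability E₂/h₂ falls below the rate achievable on aphids alone: E₂/h₂ = λE₁/(1 + λh₁).
Solve for λ: λE₁h₂ = E₂(1 + λh₁) → λ(E₁h₂ − E₂h₁) = E₂ → λ = E₂/(E₁h₂ − E₂h₁).
λ = 13/(7.3×90 − 13×9.3) = 13/536.1 = 0.02425 per s.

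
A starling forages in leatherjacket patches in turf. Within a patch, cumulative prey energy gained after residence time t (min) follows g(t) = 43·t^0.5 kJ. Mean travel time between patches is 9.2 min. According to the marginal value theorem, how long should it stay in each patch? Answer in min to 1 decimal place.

Maximise g(t)/(T+t): set derivative to zero → g'(t)(T+t) = g(t).
g'(t) = 0.5·43·t^-0.5. Setting 0.5·43·t^-0.5 = 43·t^0.5/(9.2+t) gives 0.5(9.2+t) = t, so 0.50·t = 0.5×9.2.
t* = 0.5×9.2/0.50 = 9.2 min.

9.2 min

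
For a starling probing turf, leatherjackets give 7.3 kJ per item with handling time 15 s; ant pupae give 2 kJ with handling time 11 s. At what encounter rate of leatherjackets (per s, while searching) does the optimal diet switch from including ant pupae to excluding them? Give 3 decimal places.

At the threshold, the rate on leatherjackets alone equals the profitability of ant pupae: λ·7.3/(1 + λ·15) = 2/11 = 0.1818.
Rearranging, λ(7.3 − 0.1818×15) = 0.1818, so λ = 0.1818/4.573 = 0.03976 per s.

0.040 per s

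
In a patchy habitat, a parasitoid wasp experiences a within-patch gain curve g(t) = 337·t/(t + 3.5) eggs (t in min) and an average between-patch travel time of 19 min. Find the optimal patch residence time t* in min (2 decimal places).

8.15 min

Maximise g(t)/(T+t): set derivative to zero → g'(t)(T+t) = g(t).
g'(t) = 337·3.5/(t + 3.5)². Setting 337·3.5/(t+3.5)² = 337t/[(t+3.5)(19+t)] gives 3.5(19+t) = t(t+3.5), so t² = 3.5×19 = 66.5.
t* = √66.5 = 8.155 min.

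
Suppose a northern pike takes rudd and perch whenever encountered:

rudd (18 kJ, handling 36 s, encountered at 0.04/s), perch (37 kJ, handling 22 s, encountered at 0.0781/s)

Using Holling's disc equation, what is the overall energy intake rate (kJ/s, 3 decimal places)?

0.868 kJ/s

R = (0.04×18 + 0.0781×37) / (1 + 0.04×36 + 0.0781×22) = 3.61/4.158 = 0.8681 kJ/s.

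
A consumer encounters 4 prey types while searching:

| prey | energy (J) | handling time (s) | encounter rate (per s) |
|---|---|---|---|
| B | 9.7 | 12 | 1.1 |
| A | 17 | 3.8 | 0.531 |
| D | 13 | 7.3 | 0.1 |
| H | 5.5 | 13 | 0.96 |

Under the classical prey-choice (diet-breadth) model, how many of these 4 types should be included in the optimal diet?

Profitabilities (E/h, J/s): A 4.47, D 1.78, B 0.808, H 0.423. Add prey in this order while the next type's profitability exceeds the intake rate on those already taken.
Rate on top 1: 2.991. D: 1.78 < 2.991 → exclude; stop.
Optimal diet: A — 1 of 4 types.

1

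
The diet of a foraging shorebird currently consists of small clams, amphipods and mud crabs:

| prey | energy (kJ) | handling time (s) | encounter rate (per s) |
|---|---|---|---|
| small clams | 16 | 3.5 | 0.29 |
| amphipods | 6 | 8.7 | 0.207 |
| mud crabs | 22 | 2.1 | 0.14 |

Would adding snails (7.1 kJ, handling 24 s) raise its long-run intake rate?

No

Current rate: (0.29×16 + 0.207×6 + 0.14×22)/(1 + 0.29×3.5 + 0.207×8.7 + 0.14×2.1) = 2.181 kJ/s.
Profitability of snails: 7.1/24 = 0.2958 kJ/s.
0.2958 < 2.181, so adding snails would lower the average — exclude it.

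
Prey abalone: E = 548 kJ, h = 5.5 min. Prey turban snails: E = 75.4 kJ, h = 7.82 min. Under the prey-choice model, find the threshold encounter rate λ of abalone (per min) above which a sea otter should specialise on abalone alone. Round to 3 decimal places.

0.019 per min

At the threshold, the rate on abalone alone equals the profitability of turban snails: λ·548/(1 + λ·5.5) = 75.4/7.82 = 9.642.
Rearranging, λ(548 − 9.642×5.5) = 9.642, so λ = 9.642/495 = 0.01948 per min.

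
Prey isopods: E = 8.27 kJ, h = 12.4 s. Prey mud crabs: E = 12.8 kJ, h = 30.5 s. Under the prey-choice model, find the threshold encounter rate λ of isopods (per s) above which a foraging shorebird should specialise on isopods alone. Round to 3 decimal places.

0.137 per s

At the threshold, the rate on isopods alone equals the profitability of mud crabs: λ·8.27/(1 + λ·12.4) = 12.8/30.5 = 0.4197.
Rearranging, λ(8.27 − 0.4197×12.4) = 0.4197, so λ = 0.4197/3.066 = 0.1369 per s.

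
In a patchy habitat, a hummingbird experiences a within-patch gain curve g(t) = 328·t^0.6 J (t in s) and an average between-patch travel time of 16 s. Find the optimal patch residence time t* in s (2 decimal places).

By the marginal value theorem, leave when the instantaneous gain rate g'(t) equals the habitat-wide average g(t)/(T + t).
g'(t) = 0.6·328·t^-0.4. Setting 0.6·328·t^-0.4 = 328·t^0.6/(16+t) gives 0.6(16+t) = t, so 0.40·t = 0.6×16.
t* = 0.6×16/0.40 = 24 s.

24.00 s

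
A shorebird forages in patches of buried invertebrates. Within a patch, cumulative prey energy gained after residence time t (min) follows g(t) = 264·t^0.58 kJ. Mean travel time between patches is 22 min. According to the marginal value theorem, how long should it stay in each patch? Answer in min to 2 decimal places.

30.38 min

Optimal t* satisfies g'(t*) = g(t*)/(T + t*).
g'(t) = 0.58·264·t^-0.42. Setting 0.58·264·t^-0.42 = 264·t^0.58/(22+t) gives 0.58(22+t) = t, so 0.42·t = 0.58×22.
t* = 0.58×22/0.42 = 30.38 min.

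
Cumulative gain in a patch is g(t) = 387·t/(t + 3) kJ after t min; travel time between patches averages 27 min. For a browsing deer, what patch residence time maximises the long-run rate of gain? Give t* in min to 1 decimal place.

9.0 min

By the marginal value theorem, leave when the instantaneous gain rate g'(t) equals the habitat-wide average g(t)/(T + t).
g'(t) = 387·3/(t + 3)². Setting 387·3/(t+3)² = 387t/[(t+3)(27+t)] gives 3(27+t) = t(t+3), so t² = 3×27 = 81.
t* = √81 = 9 min.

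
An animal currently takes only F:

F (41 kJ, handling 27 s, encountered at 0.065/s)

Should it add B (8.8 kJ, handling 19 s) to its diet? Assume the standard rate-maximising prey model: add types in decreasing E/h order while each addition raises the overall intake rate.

No

On F alone, R = ΣλE/(1+Σλh) = 2.665/2.755 = 0.9673 kJ/s.
Profitability of B: 8.8/19 = 0.4632 kJ/s.
0.4632 < 0.9673, so adding B would lower the average — exclude it.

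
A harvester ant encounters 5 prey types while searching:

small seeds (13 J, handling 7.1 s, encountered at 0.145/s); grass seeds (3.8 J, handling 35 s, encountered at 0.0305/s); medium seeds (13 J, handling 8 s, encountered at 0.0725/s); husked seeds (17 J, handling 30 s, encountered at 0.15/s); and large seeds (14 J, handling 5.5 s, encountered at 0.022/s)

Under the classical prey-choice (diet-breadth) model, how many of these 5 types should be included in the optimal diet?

3

Profitabilities (E/h, J/s): large seeds 2.55, small seeds 1.83, medium seeds 1.62, husked seeds 0.567, grass seeds 0.109. Add prey in this order while the next type's profitability exceeds the intake rate on those already taken.
Rate on top 1: 0.2748. small seeds: 1.83 > 0.2748 → include.
Rate on top 2: 1.02. medium seeds: 1.62 > 1.02 → include.
Rate on top 3: 1.148. husked seeds: 0.567 < 1.148 → exclude; stop.
Optimal diet: large seeds, small seeds, medium seeds — 3 of 5 types.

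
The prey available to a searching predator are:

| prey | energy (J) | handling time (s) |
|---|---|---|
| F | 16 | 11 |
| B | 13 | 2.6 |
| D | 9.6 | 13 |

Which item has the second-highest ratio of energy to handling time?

F

Profitability E/h (J/s): F = 16/11 = 1.45, B = 13/2.6 = 5, D = 9.6/13 = 0.738.
Ranked: B > F > D.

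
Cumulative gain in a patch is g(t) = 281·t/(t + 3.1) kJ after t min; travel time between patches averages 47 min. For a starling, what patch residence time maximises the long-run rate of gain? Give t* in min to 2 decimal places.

By the marginal value theorem, leave when the instantaneous gain rate g'(t) equals the habitat-wide average g(t)/(T + t).
g'(t) = 281·3.1/(t + 3.1)². Setting 281·3.1/(t+3.1)² = 281t/[(t+3.1)(47+t)] gives 3.1(47+t) = t(t+3.1), so t² = 3.1×47 = 145.7.
t* = √145.7 = 12.07 min.

12.07 min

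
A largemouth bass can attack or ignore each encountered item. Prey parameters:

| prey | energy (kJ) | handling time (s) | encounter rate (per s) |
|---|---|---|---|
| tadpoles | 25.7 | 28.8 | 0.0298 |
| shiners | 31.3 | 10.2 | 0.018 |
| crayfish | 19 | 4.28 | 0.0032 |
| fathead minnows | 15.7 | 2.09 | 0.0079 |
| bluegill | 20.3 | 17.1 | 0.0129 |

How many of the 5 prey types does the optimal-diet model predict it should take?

5

Rank by E/h (kJ/s): fathead minnows 7.51, crayfish 4.44, shiners 3.07, bluegill 1.19, tadpoles 0.892. Include each in turn until the next type's E/h falls below the running intake rate.
Rate on top 1: 0.122. crayfish: 4.44 > 0.122 → include.
Rate on top 2: 0.1794. shiners: 3.07 > 0.1794 → include.
Rate on top 3: 0.6164. bluegill: 1.19 > 0.6164 → include.
Rate on top 4: 0.7042. tadpoles: 0.892 > 0.7042 → include.
Optimal diet: fathead minnows, crayfish, shiners, bluegill, tadpoles — 5 of 5 types.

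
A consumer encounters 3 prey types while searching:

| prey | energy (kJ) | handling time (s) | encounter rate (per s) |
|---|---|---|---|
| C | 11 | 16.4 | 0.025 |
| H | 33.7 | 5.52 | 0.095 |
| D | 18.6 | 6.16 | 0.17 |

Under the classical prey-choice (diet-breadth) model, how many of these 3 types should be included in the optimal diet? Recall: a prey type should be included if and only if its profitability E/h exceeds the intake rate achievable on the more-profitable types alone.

2

Profitabilities (E/h, kJ/s): H 6.11, D 3.02, C 0.671. Add prey in this order while the next type's profitability exceeds the intake rate on those already taken.
Rate on top 1: 2.1. D: 3.02 > 2.1 → include.
Rate on top 2: 2.475. C: 0.671 < 2.475 → exclude; stop.
Optimal diet: H, D — 2 of 3 types.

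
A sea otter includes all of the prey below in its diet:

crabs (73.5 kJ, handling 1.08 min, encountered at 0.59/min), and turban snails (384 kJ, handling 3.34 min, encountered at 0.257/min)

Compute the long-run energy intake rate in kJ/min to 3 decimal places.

56.922 kJ/min

R = (0.59×73.5 + 0.257×384) / (1 + 0.59×1.08 + 0.257×3.34) = 142.1/2.496 = 56.92 kJ/min.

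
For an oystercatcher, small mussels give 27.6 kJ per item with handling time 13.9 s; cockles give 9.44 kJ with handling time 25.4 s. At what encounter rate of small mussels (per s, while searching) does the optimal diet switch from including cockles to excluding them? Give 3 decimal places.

The zero-one rule: include cockles iff E₂/h₂ > λE₁/(1+λh₁). Equality gives the switch point.
λE₁h₂ = E₂ + λE₂h₁ ⇒ λ = E₂/(E₁h₂ − E₂h₁) = 9.44/(701 − 131.2) = 0.01657 per s.

0.017 per s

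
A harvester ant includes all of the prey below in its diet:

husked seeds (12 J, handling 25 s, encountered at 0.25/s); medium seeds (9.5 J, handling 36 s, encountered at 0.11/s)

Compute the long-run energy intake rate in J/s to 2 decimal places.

0.36 J/s

Energy encountered per unit search time: 0.25×12 + 0.11×9.5 = 4.045 J/s.
Handling time per unit search time: 0.25×25 + 0.11×36 = 10.21.
Rate = 4.045/(1 + 10.21) = 0.3608 J/s.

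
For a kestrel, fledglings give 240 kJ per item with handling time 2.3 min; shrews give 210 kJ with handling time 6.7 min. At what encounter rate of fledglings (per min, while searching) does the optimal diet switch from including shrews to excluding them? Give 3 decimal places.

At the threshold, the rate on fledglings alone equals the profitability of shrews: λ·240/(1 + λ·2.3) = 210/6.7 = 31.34.
Rearranging, λ(240 − 31.34×2.3) = 31.34, so λ = 31.34/167.9 = 0.1867 per min.

0.187 per min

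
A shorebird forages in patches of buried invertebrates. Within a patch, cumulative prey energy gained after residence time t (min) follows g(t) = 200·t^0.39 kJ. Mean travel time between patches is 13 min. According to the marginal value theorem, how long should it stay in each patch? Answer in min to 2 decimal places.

8.31 min

Maximise g(t)/(T+t): set derivative to zero → g'(t)(T+t) = g(t).
g'(t) = 0.39·200·t^-0.61. Setting 0.39·200·t^-0.61 = 200·t^0.39/(13+t) gives 0.39(13+t) = t, so 0.61·t = 0.39×13.
t* = 0.39×13/0.61 = 8.311 min.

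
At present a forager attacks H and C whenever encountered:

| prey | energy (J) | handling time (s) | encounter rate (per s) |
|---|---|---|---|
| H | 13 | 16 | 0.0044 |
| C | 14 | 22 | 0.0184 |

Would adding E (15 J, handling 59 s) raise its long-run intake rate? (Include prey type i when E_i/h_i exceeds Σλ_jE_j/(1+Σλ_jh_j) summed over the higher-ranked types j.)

Yes

Intake rate on the current diet: R = (0.0044×13 + 0.0184×14) / (1 + 0.0044×16 + 0.0184×22) = 0.3148/1.475 = 0.2134 J/s.
E: E/h = 15/59 = 0.2542 J/s.
0.2542 > 0.2134, so adding E raises the average — include it.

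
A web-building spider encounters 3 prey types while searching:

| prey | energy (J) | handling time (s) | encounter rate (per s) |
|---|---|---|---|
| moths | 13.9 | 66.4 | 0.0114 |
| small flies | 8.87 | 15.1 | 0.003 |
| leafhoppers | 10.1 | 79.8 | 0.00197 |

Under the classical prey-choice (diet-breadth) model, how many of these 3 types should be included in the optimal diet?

Rank by E/h (J/s): small flies 0.587, moths 0.209, leafhoppers 0.127. Include each in turn until the next type's E/h falls below the running intake rate.
Rate on top 1: 0.02546. moths: 0.209 > 0.02546 → include.
Rate on top 2: 0.1027. leafhoppers: 0.127 > 0.1027 → include.
Optimal diet: small flies, moths, leafhoppers — 3 of 3 types.

3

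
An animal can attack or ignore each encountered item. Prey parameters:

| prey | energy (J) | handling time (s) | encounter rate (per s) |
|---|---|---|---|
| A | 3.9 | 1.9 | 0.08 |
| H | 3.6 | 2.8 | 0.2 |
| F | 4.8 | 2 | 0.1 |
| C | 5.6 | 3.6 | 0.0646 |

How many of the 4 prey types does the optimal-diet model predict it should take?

Profitabilities (E/h, J/s): F 2.4, A 2.05, C 1.56, H 1.29. Add prey in this order while the next type's profitability exceeds the intake rate on those already taken.
Rate on top 1: 0.4. A: 2.05 > 0.4 → include.
Rate on top 2: 0.5858. C: 1.56 > 0.5858 → include.
Rate on top 3: 0.7281. H: 1.29 > 0.7281 → include.
Optimal diet: F, A, C, H — 4 of 4 types.

4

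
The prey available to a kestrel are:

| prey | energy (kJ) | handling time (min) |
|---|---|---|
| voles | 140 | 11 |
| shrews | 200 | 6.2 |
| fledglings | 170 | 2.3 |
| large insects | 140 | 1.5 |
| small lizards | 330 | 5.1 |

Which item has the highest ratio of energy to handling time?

Profitability E/h (kJ/min): voles = 140/11 = 12.7, shrews = 200/6.2 = 32.3, fledglings = 170/2.3 = 73.9, large insects = 140/1.5 = 93.3, small lizards = 330/5.1 = 64.7.
Ranked: large insects > fledglings > small lizards > shrews > voles.

large insects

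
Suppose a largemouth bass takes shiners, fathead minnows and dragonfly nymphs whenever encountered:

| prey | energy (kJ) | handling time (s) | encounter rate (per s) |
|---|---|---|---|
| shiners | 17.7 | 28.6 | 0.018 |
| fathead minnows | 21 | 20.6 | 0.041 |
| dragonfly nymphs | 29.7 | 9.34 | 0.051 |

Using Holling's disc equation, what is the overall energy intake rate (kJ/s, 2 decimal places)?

R = Σλ_iE_i / (1 + Σλ_ih_i)
Numerator: 0.018×17.7 + 0.041×21 + 0.051×29.7 = 2.694
Denominator: 1 + 0.018×28.6 + 0.041×20.6 + 0.051×9.34 = 2.836
R = 2.694/2.836 = 0.9501 kJ/s

0.95 kJ/s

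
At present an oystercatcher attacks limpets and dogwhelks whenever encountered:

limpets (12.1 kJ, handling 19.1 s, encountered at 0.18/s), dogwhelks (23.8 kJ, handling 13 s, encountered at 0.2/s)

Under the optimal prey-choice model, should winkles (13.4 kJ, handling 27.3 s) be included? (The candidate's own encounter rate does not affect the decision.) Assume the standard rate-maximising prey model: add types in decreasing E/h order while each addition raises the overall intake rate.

Intake rate on the current diet: R = (0.18×12.1 + 0.2×23.8) / (1 + 0.18×19.1 + 0.2×13) = 6.938/7.038 = 0.9858 kJ/s.
Profitability of winkles: 13.4/27.3 = 0.4908 kJ/s.
0.4908 < 0.9858, so adding winkles would lower the average — exclude it.

No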